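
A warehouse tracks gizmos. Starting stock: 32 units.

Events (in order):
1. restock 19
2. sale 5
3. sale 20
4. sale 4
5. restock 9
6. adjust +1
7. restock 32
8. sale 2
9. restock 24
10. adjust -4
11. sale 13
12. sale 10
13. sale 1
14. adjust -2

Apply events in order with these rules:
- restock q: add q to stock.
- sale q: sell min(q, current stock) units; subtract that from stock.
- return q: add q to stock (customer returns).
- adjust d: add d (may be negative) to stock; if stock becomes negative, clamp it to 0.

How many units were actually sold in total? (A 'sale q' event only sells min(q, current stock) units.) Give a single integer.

Answer: 55

Derivation:
Processing events:
Start: stock = 32
  Event 1 (restock 19): 32 + 19 = 51
  Event 2 (sale 5): sell min(5,51)=5. stock: 51 - 5 = 46. total_sold = 5
  Event 3 (sale 20): sell min(20,46)=20. stock: 46 - 20 = 26. total_sold = 25
  Event 4 (sale 4): sell min(4,26)=4. stock: 26 - 4 = 22. total_sold = 29
  Event 5 (restock 9): 22 + 9 = 31
  Event 6 (adjust +1): 31 + 1 = 32
  Event 7 (restock 32): 32 + 32 = 64
  Event 8 (sale 2): sell min(2,64)=2. stock: 64 - 2 = 62. total_sold = 31
  Event 9 (restock 24): 62 + 24 = 86
  Event 10 (adjust -4): 86 + -4 = 82
  Event 11 (sale 13): sell min(13,82)=13. stock: 82 - 13 = 69. total_sold = 44
  Event 12 (sale 10): sell min(10,69)=10. stock: 69 - 10 = 59. total_sold = 54
  Event 13 (sale 1): sell min(1,59)=1. stock: 59 - 1 = 58. total_sold = 55
  Event 14 (adjust -2): 58 + -2 = 56
Final: stock = 56, total_sold = 55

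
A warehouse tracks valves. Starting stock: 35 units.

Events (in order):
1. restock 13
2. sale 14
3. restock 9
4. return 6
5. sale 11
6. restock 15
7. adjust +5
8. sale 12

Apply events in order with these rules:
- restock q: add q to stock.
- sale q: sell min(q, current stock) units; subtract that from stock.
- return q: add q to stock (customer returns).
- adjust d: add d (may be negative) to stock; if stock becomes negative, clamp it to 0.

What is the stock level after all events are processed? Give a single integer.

Answer: 46

Derivation:
Processing events:
Start: stock = 35
  Event 1 (restock 13): 35 + 13 = 48
  Event 2 (sale 14): sell min(14,48)=14. stock: 48 - 14 = 34. total_sold = 14
  Event 3 (restock 9): 34 + 9 = 43
  Event 4 (return 6): 43 + 6 = 49
  Event 5 (sale 11): sell min(11,49)=11. stock: 49 - 11 = 38. total_sold = 25
  Event 6 (restock 15): 38 + 15 = 53
  Event 7 (adjust +5): 53 + 5 = 58
  Event 8 (sale 12): sell min(12,58)=12. stock: 58 - 12 = 46. total_sold = 37
Final: stock = 46, total_sold = 37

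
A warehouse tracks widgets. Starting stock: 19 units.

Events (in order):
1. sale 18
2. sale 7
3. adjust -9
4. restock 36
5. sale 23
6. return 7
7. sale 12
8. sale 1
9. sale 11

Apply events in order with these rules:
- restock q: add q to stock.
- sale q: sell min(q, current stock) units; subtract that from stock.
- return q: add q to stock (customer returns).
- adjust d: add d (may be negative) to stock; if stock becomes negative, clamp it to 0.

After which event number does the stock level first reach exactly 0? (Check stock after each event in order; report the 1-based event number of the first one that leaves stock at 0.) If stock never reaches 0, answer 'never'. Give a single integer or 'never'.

Processing events:
Start: stock = 19
  Event 1 (sale 18): sell min(18,19)=18. stock: 19 - 18 = 1. total_sold = 18
  Event 2 (sale 7): sell min(7,1)=1. stock: 1 - 1 = 0. total_sold = 19
  Event 3 (adjust -9): 0 + -9 = 0 (clamped to 0)
  Event 4 (restock 36): 0 + 36 = 36
  Event 5 (sale 23): sell min(23,36)=23. stock: 36 - 23 = 13. total_sold = 42
  Event 6 (return 7): 13 + 7 = 20
  Event 7 (sale 12): sell min(12,20)=12. stock: 20 - 12 = 8. total_sold = 54
  Event 8 (sale 1): sell min(1,8)=1. stock: 8 - 1 = 7. total_sold = 55
  Event 9 (sale 11): sell min(11,7)=7. stock: 7 - 7 = 0. total_sold = 62
Final: stock = 0, total_sold = 62

First zero at event 2.

Answer: 2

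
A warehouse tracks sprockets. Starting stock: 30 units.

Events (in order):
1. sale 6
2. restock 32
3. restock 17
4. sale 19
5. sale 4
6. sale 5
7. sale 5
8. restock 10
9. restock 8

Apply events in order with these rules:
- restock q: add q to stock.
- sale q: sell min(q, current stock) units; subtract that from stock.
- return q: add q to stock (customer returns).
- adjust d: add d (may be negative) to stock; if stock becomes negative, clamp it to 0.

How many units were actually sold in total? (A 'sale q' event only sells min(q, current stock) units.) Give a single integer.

Answer: 39

Derivation:
Processing events:
Start: stock = 30
  Event 1 (sale 6): sell min(6,30)=6. stock: 30 - 6 = 24. total_sold = 6
  Event 2 (restock 32): 24 + 32 = 56
  Event 3 (restock 17): 56 + 17 = 73
  Event 4 (sale 19): sell min(19,73)=19. stock: 73 - 19 = 54. total_sold = 25
  Event 5 (sale 4): sell min(4,54)=4. stock: 54 - 4 = 50. total_sold = 29
  Event 6 (sale 5): sell min(5,50)=5. stock: 50 - 5 = 45. total_sold = 34
  Event 7 (sale 5): sell min(5,45)=5. stock: 45 - 5 = 40. total_sold = 39
  Event 8 (restock 10): 40 + 10 = 50
  Event 9 (restock 8): 50 + 8 = 58
Final: stock = 58, total_sold = 39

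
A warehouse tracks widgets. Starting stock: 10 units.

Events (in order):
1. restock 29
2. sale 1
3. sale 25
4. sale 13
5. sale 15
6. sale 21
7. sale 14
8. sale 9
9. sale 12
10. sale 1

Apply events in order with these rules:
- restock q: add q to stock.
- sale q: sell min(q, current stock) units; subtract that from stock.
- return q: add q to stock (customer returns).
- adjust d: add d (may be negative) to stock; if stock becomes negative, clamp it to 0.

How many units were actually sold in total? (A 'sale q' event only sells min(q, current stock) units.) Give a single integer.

Answer: 39

Derivation:
Processing events:
Start: stock = 10
  Event 1 (restock 29): 10 + 29 = 39
  Event 2 (sale 1): sell min(1,39)=1. stock: 39 - 1 = 38. total_sold = 1
  Event 3 (sale 25): sell min(25,38)=25. stock: 38 - 25 = 13. total_sold = 26
  Event 4 (sale 13): sell min(13,13)=13. stock: 13 - 13 = 0. total_sold = 39
  Event 5 (sale 15): sell min(15,0)=0. stock: 0 - 0 = 0. total_sold = 39
  Event 6 (sale 21): sell min(21,0)=0. stock: 0 - 0 = 0. total_sold = 39
  Event 7 (sale 14): sell min(14,0)=0. stock: 0 - 0 = 0. total_sold = 39
  Event 8 (sale 9): sell min(9,0)=0. stock: 0 - 0 = 0. total_sold = 39
  Event 9 (sale 12): sell min(12,0)=0. stock: 0 - 0 = 0. total_sold = 39
  Event 10 (sale 1): sell min(1,0)=0. stock: 0 - 0 = 0. total_sold = 39
Final: stock = 0, total_sold = 39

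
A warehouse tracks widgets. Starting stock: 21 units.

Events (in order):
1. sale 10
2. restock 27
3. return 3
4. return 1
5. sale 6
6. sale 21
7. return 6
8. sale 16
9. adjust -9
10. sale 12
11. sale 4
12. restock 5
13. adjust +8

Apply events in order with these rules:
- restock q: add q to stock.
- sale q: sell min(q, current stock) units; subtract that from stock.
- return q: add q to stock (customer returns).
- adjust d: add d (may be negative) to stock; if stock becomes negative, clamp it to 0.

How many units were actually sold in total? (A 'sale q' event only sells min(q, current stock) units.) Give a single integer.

Processing events:
Start: stock = 21
  Event 1 (sale 10): sell min(10,21)=10. stock: 21 - 10 = 11. total_sold = 10
  Event 2 (restock 27): 11 + 27 = 38
  Event 3 (return 3): 38 + 3 = 41
  Event 4 (return 1): 41 + 1 = 42
  Event 5 (sale 6): sell min(6,42)=6. stock: 42 - 6 = 36. total_sold = 16
  Event 6 (sale 21): sell min(21,36)=21. stock: 36 - 21 = 15. total_sold = 37
  Event 7 (return 6): 15 + 6 = 21
  Event 8 (sale 16): sell min(16,21)=16. stock: 21 - 16 = 5. total_sold = 53
  Event 9 (adjust -9): 5 + -9 = 0 (clamped to 0)
  Event 10 (sale 12): sell min(12,0)=0. stock: 0 - 0 = 0. total_sold = 53
  Event 11 (sale 4): sell min(4,0)=0. stock: 0 - 0 = 0. total_sold = 53
  Event 12 (restock 5): 0 + 5 = 5
  Event 13 (adjust +8): 5 + 8 = 13
Final: stock = 13, total_sold = 53

Answer: 53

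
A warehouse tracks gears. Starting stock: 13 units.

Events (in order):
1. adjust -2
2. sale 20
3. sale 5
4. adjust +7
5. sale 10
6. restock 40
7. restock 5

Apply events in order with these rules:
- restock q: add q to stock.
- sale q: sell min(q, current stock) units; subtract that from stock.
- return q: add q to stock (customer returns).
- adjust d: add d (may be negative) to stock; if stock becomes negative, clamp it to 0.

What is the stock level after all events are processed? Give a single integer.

Answer: 45

Derivation:
Processing events:
Start: stock = 13
  Event 1 (adjust -2): 13 + -2 = 11
  Event 2 (sale 20): sell min(20,11)=11. stock: 11 - 11 = 0. total_sold = 11
  Event 3 (sale 5): sell min(5,0)=0. stock: 0 - 0 = 0. total_sold = 11
  Event 4 (adjust +7): 0 + 7 = 7
  Event 5 (sale 10): sell min(10,7)=7. stock: 7 - 7 = 0. total_sold = 18
  Event 6 (restock 40): 0 + 40 = 40
  Event 7 (restock 5): 40 + 5 = 45
Final: stock = 45, total_sold = 18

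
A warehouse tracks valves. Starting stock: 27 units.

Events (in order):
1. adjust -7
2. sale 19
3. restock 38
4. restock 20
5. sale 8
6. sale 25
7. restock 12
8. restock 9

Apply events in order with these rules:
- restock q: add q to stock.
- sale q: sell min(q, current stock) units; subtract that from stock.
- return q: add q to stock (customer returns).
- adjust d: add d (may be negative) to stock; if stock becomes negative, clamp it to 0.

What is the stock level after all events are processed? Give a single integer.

Processing events:
Start: stock = 27
  Event 1 (adjust -7): 27 + -7 = 20
  Event 2 (sale 19): sell min(19,20)=19. stock: 20 - 19 = 1. total_sold = 19
  Event 3 (restock 38): 1 + 38 = 39
  Event 4 (restock 20): 39 + 20 = 59
  Event 5 (sale 8): sell min(8,59)=8. stock: 59 - 8 = 51. total_sold = 27
  Event 6 (sale 25): sell min(25,51)=25. stock: 51 - 25 = 26. total_sold = 52
  Event 7 (restock 12): 26 + 12 = 38
  Event 8 (restock 9): 38 + 9 = 47
Final: stock = 47, total_sold = 52

Answer: 47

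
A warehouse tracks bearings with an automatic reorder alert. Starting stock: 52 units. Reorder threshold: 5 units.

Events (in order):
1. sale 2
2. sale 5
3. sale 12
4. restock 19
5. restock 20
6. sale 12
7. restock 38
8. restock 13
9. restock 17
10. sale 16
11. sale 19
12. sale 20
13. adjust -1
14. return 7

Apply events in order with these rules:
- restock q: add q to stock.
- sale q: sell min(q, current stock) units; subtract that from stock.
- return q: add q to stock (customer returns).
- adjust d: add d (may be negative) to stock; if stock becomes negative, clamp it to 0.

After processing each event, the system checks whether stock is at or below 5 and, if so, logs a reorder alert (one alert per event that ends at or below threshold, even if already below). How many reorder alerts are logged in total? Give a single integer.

Processing events:
Start: stock = 52
  Event 1 (sale 2): sell min(2,52)=2. stock: 52 - 2 = 50. total_sold = 2
  Event 2 (sale 5): sell min(5,50)=5. stock: 50 - 5 = 45. total_sold = 7
  Event 3 (sale 12): sell min(12,45)=12. stock: 45 - 12 = 33. total_sold = 19
  Event 4 (restock 19): 33 + 19 = 52
  Event 5 (restock 20): 52 + 20 = 72
  Event 6 (sale 12): sell min(12,72)=12. stock: 72 - 12 = 60. total_sold = 31
  Event 7 (restock 38): 60 + 38 = 98
  Event 8 (restock 13): 98 + 13 = 111
  Event 9 (restock 17): 111 + 17 = 128
  Event 10 (sale 16): sell min(16,128)=16. stock: 128 - 16 = 112. total_sold = 47
  Event 11 (sale 19): sell min(19,112)=19. stock: 112 - 19 = 93. total_sold = 66
  Event 12 (sale 20): sell min(20,93)=20. stock: 93 - 20 = 73. total_sold = 86
  Event 13 (adjust -1): 73 + -1 = 72
  Event 14 (return 7): 72 + 7 = 79
Final: stock = 79, total_sold = 86

Checking against threshold 5:
  After event 1: stock=50 > 5
  After event 2: stock=45 > 5
  After event 3: stock=33 > 5
  After event 4: stock=52 > 5
  After event 5: stock=72 > 5
  After event 6: stock=60 > 5
  After event 7: stock=98 > 5
  After event 8: stock=111 > 5
  After event 9: stock=128 > 5
  After event 10: stock=112 > 5
  After event 11: stock=93 > 5
  After event 12: stock=73 > 5
  After event 13: stock=72 > 5
  After event 14: stock=79 > 5
Alert events: []. Count = 0

Answer: 0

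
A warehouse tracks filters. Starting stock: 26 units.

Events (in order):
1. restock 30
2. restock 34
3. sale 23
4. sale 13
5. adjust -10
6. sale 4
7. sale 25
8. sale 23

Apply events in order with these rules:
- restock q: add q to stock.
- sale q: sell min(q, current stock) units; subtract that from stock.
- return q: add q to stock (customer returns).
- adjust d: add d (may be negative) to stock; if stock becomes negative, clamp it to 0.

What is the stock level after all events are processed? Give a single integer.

Processing events:
Start: stock = 26
  Event 1 (restock 30): 26 + 30 = 56
  Event 2 (restock 34): 56 + 34 = 90
  Event 3 (sale 23): sell min(23,90)=23. stock: 90 - 23 = 67. total_sold = 23
  Event 4 (sale 13): sell min(13,67)=13. stock: 67 - 13 = 54. total_sold = 36
  Event 5 (adjust -10): 54 + -10 = 44
  Event 6 (sale 4): sell min(4,44)=4. stock: 44 - 4 = 40. total_sold = 40
  Event 7 (sale 25): sell min(25,40)=25. stock: 40 - 25 = 15. total_sold = 65
  Event 8 (sale 23): sell min(23,15)=15. stock: 15 - 15 = 0. total_sold = 80
Final: stock = 0, total_sold = 80

Answer: 0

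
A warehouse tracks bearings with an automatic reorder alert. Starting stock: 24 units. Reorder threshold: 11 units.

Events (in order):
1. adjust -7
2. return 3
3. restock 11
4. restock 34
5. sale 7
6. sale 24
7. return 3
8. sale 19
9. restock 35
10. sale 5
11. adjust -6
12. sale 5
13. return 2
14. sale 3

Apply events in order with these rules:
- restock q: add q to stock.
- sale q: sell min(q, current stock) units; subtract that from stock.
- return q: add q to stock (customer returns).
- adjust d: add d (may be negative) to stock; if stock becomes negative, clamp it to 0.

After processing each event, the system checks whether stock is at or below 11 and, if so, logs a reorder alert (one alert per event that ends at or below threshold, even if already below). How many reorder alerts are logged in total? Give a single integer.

Processing events:
Start: stock = 24
  Event 1 (adjust -7): 24 + -7 = 17
  Event 2 (return 3): 17 + 3 = 20
  Event 3 (restock 11): 20 + 11 = 31
  Event 4 (restock 34): 31 + 34 = 65
  Event 5 (sale 7): sell min(7,65)=7. stock: 65 - 7 = 58. total_sold = 7
  Event 6 (sale 24): sell min(24,58)=24. stock: 58 - 24 = 34. total_sold = 31
  Event 7 (return 3): 34 + 3 = 37
  Event 8 (sale 19): sell min(19,37)=19. stock: 37 - 19 = 18. total_sold = 50
  Event 9 (restock 35): 18 + 35 = 53
  Event 10 (sale 5): sell min(5,53)=5. stock: 53 - 5 = 48. total_sold = 55
  Event 11 (adjust -6): 48 + -6 = 42
  Event 12 (sale 5): sell min(5,42)=5. stock: 42 - 5 = 37. total_sold = 60
  Event 13 (return 2): 37 + 2 = 39
  Event 14 (sale 3): sell min(3,39)=3. stock: 39 - 3 = 36. total_sold = 63
Final: stock = 36, total_sold = 63

Checking against threshold 11:
  After event 1: stock=17 > 11
  After event 2: stock=20 > 11
  After event 3: stock=31 > 11
  After event 4: stock=65 > 11
  After event 5: stock=58 > 11
  After event 6: stock=34 > 11
  After event 7: stock=37 > 11
  After event 8: stock=18 > 11
  After event 9: stock=53 > 11
  After event 10: stock=48 > 11
  After event 11: stock=42 > 11
  After event 12: stock=37 > 11
  After event 13: stock=39 > 11
  After event 14: stock=36 > 11
Alert events: []. Count = 0

Answer: 0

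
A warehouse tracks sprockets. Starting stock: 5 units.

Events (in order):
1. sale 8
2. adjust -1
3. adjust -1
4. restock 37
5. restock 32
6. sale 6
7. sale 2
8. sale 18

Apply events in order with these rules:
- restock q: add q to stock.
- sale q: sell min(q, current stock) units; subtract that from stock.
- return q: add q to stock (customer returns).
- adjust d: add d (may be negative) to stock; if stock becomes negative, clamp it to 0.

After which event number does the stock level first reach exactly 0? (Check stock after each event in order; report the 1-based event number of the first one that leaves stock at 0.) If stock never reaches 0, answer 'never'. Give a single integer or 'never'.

Answer: 1

Derivation:
Processing events:
Start: stock = 5
  Event 1 (sale 8): sell min(8,5)=5. stock: 5 - 5 = 0. total_sold = 5
  Event 2 (adjust -1): 0 + -1 = 0 (clamped to 0)
  Event 3 (adjust -1): 0 + -1 = 0 (clamped to 0)
  Event 4 (restock 37): 0 + 37 = 37
  Event 5 (restock 32): 37 + 32 = 69
  Event 6 (sale 6): sell min(6,69)=6. stock: 69 - 6 = 63. total_sold = 11
  Event 7 (sale 2): sell min(2,63)=2. stock: 63 - 2 = 61. total_sold = 13
  Event 8 (sale 18): sell min(18,61)=18. stock: 61 - 18 = 43. total_sold = 31
Final: stock = 43, total_sold = 31

First zero at event 1.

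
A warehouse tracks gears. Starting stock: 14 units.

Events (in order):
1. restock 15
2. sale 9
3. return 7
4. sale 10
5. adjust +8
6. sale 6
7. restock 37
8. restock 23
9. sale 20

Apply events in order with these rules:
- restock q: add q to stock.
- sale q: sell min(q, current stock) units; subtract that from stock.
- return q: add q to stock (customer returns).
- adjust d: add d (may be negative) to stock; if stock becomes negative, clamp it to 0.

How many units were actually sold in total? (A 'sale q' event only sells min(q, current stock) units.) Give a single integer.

Answer: 45

Derivation:
Processing events:
Start: stock = 14
  Event 1 (restock 15): 14 + 15 = 29
  Event 2 (sale 9): sell min(9,29)=9. stock: 29 - 9 = 20. total_sold = 9
  Event 3 (return 7): 20 + 7 = 27
  Event 4 (sale 10): sell min(10,27)=10. stock: 27 - 10 = 17. total_sold = 19
  Event 5 (adjust +8): 17 + 8 = 25
  Event 6 (sale 6): sell min(6,25)=6. stock: 25 - 6 = 19. total_sold = 25
  Event 7 (restock 37): 19 + 37 = 56
  Event 8 (restock 23): 56 + 23 = 79
  Event 9 (sale 20): sell min(20,79)=20. stock: 79 - 20 = 59. total_sold = 45
Final: stock = 59, total_sold = 45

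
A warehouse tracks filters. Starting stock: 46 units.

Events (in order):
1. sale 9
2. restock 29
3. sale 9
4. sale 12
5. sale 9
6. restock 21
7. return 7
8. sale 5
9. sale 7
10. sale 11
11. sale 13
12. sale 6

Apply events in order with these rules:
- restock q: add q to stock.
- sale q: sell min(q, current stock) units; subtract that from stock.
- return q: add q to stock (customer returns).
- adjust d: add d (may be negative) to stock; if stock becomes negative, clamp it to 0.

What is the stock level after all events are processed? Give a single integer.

Processing events:
Start: stock = 46
  Event 1 (sale 9): sell min(9,46)=9. stock: 46 - 9 = 37. total_sold = 9
  Event 2 (restock 29): 37 + 29 = 66
  Event 3 (sale 9): sell min(9,66)=9. stock: 66 - 9 = 57. total_sold = 18
  Event 4 (sale 12): sell min(12,57)=12. stock: 57 - 12 = 45. total_sold = 30
  Event 5 (sale 9): sell min(9,45)=9. stock: 45 - 9 = 36. total_sold = 39
  Event 6 (restock 21): 36 + 21 = 57
  Event 7 (return 7): 57 + 7 = 64
  Event 8 (sale 5): sell min(5,64)=5. stock: 64 - 5 = 59. total_sold = 44
  Event 9 (sale 7): sell min(7,59)=7. stock: 59 - 7 = 52. total_sold = 51
  Event 10 (sale 11): sell min(11,52)=11. stock: 52 - 11 = 41. total_sold = 62
  Event 11 (sale 13): sell min(13,41)=13. stock: 41 - 13 = 28. total_sold = 75
  Event 12 (sale 6): sell min(6,28)=6. stock: 28 - 6 = 22. total_sold = 81
Final: stock = 22, total_sold = 81

Answer: 22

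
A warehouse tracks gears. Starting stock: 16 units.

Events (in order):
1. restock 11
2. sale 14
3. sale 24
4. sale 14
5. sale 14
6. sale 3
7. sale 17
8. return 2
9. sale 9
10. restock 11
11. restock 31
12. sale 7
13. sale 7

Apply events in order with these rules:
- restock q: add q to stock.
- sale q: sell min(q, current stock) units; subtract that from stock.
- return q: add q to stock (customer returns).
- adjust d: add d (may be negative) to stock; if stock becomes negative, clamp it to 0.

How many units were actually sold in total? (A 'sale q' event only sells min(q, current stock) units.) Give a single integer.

Answer: 43

Derivation:
Processing events:
Start: stock = 16
  Event 1 (restock 11): 16 + 11 = 27
  Event 2 (sale 14): sell min(14,27)=14. stock: 27 - 14 = 13. total_sold = 14
  Event 3 (sale 24): sell min(24,13)=13. stock: 13 - 13 = 0. total_sold = 27
  Event 4 (sale 14): sell min(14,0)=0. stock: 0 - 0 = 0. total_sold = 27
  Event 5 (sale 14): sell min(14,0)=0. stock: 0 - 0 = 0. total_sold = 27
  Event 6 (sale 3): sell min(3,0)=0. stock: 0 - 0 = 0. total_sold = 27
  Event 7 (sale 17): sell min(17,0)=0. stock: 0 - 0 = 0. total_sold = 27
  Event 8 (return 2): 0 + 2 = 2
  Event 9 (sale 9): sell min(9,2)=2. stock: 2 - 2 = 0. total_sold = 29
  Event 10 (restock 11): 0 + 11 = 11
  Event 11 (restock 31): 11 + 31 = 42
  Event 12 (sale 7): sell min(7,42)=7. stock: 42 - 7 = 35. total_sold = 36
  Event 13 (sale 7): sell min(7,35)=7. stock: 35 - 7 = 28. total_sold = 43
Final: stock = 28, total_sold = 43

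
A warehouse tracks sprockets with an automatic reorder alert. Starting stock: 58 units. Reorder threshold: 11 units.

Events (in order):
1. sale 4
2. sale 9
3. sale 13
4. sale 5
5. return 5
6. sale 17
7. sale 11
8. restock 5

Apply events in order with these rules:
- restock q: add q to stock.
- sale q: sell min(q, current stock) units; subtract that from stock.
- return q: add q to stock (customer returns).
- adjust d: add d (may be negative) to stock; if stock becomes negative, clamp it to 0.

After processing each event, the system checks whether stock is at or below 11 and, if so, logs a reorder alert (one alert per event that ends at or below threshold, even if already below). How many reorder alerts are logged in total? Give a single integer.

Answer: 2

Derivation:
Processing events:
Start: stock = 58
  Event 1 (sale 4): sell min(4,58)=4. stock: 58 - 4 = 54. total_sold = 4
  Event 2 (sale 9): sell min(9,54)=9. stock: 54 - 9 = 45. total_sold = 13
  Event 3 (sale 13): sell min(13,45)=13. stock: 45 - 13 = 32. total_sold = 26
  Event 4 (sale 5): sell min(5,32)=5. stock: 32 - 5 = 27. total_sold = 31
  Event 5 (return 5): 27 + 5 = 32
  Event 6 (sale 17): sell min(17,32)=17. stock: 32 - 17 = 15. total_sold = 48
  Event 7 (sale 11): sell min(11,15)=11. stock: 15 - 11 = 4. total_sold = 59
  Event 8 (restock 5): 4 + 5 = 9
Final: stock = 9, total_sold = 59

Checking against threshold 11:
  After event 1: stock=54 > 11
  After event 2: stock=45 > 11
  After event 3: stock=32 > 11
  After event 4: stock=27 > 11
  After event 5: stock=32 > 11
  After event 6: stock=15 > 11
  After event 7: stock=4 <= 11 -> ALERT
  After event 8: stock=9 <= 11 -> ALERT
Alert events: [7, 8]. Count = 2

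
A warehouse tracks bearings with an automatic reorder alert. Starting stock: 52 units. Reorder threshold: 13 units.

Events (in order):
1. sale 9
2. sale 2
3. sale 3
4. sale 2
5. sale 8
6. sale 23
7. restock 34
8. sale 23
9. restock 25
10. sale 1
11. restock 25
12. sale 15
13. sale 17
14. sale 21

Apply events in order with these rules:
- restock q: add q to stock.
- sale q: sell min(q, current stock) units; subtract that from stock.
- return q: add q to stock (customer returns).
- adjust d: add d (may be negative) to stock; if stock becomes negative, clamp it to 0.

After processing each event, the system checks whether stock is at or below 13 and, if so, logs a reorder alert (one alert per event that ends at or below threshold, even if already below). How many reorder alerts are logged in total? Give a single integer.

Answer: 2

Derivation:
Processing events:
Start: stock = 52
  Event 1 (sale 9): sell min(9,52)=9. stock: 52 - 9 = 43. total_sold = 9
  Event 2 (sale 2): sell min(2,43)=2. stock: 43 - 2 = 41. total_sold = 11
  Event 3 (sale 3): sell min(3,41)=3. stock: 41 - 3 = 38. total_sold = 14
  Event 4 (sale 2): sell min(2,38)=2. stock: 38 - 2 = 36. total_sold = 16
  Event 5 (sale 8): sell min(8,36)=8. stock: 36 - 8 = 28. total_sold = 24
  Event 6 (sale 23): sell min(23,28)=23. stock: 28 - 23 = 5. total_sold = 47
  Event 7 (restock 34): 5 + 34 = 39
  Event 8 (sale 23): sell min(23,39)=23. stock: 39 - 23 = 16. total_sold = 70
  Event 9 (restock 25): 16 + 25 = 41
  Event 10 (sale 1): sell min(1,41)=1. stock: 41 - 1 = 40. total_sold = 71
  Event 11 (restock 25): 40 + 25 = 65
  Event 12 (sale 15): sell min(15,65)=15. stock: 65 - 15 = 50. total_sold = 86
  Event 13 (sale 17): sell min(17,50)=17. stock: 50 - 17 = 33. total_sold = 103
  Event 14 (sale 21): sell min(21,33)=21. stock: 33 - 21 = 12. total_sold = 124
Final: stock = 12, total_sold = 124

Checking against threshold 13:
  After event 1: stock=43 > 13
  After event 2: stock=41 > 13
  After event 3: stock=38 > 13
  After event 4: stock=36 > 13
  After event 5: stock=28 > 13
  After event 6: stock=5 <= 13 -> ALERT
  After event 7: stock=39 > 13
  After event 8: stock=16 > 13
  After event 9: stock=41 > 13
  After event 10: stock=40 > 13
  After event 11: stock=65 > 13
  After event 12: stock=50 > 13
  After event 13: stock=33 > 13
  After event 14: stock=12 <= 13 -> ALERT
Alert events: [6, 14]. Count = 2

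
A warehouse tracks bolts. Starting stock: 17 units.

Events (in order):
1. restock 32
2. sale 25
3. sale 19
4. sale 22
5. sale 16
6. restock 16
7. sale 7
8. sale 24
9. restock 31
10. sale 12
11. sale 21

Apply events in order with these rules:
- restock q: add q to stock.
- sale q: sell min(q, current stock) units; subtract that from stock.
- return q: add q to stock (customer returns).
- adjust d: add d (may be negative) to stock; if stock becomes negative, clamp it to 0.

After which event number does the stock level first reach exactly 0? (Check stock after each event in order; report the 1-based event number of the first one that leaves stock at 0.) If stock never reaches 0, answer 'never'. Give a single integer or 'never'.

Processing events:
Start: stock = 17
  Event 1 (restock 32): 17 + 32 = 49
  Event 2 (sale 25): sell min(25,49)=25. stock: 49 - 25 = 24. total_sold = 25
  Event 3 (sale 19): sell min(19,24)=19. stock: 24 - 19 = 5. total_sold = 44
  Event 4 (sale 22): sell min(22,5)=5. stock: 5 - 5 = 0. total_sold = 49
  Event 5 (sale 16): sell min(16,0)=0. stock: 0 - 0 = 0. total_sold = 49
  Event 6 (restock 16): 0 + 16 = 16
  Event 7 (sale 7): sell min(7,16)=7. stock: 16 - 7 = 9. total_sold = 56
  Event 8 (sale 24): sell min(24,9)=9. stock: 9 - 9 = 0. total_sold = 65
  Event 9 (restock 31): 0 + 31 = 31
  Event 10 (sale 12): sell min(12,31)=12. stock: 31 - 12 = 19. total_sold = 77
  Event 11 (sale 21): sell min(21,19)=19. stock: 19 - 19 = 0. total_sold = 96
Final: stock = 0, total_sold = 96

First zero at event 4.

Answer: 4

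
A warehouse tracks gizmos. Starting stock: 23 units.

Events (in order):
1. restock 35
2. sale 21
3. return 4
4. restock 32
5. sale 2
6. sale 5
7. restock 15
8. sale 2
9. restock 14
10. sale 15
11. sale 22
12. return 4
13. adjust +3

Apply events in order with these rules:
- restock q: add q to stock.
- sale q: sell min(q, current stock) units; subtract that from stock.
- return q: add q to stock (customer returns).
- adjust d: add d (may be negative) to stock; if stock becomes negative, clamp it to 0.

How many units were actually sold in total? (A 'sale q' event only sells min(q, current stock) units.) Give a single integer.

Answer: 67

Derivation:
Processing events:
Start: stock = 23
  Event 1 (restock 35): 23 + 35 = 58
  Event 2 (sale 21): sell min(21,58)=21. stock: 58 - 21 = 37. total_sold = 21
  Event 3 (return 4): 37 + 4 = 41
  Event 4 (restock 32): 41 + 32 = 73
  Event 5 (sale 2): sell min(2,73)=2. stock: 73 - 2 = 71. total_sold = 23
  Event 6 (sale 5): sell min(5,71)=5. stock: 71 - 5 = 66. total_sold = 28
  Event 7 (restock 15): 66 + 15 = 81
  Event 8 (sale 2): sell min(2,81)=2. stock: 81 - 2 = 79. total_sold = 30
  Event 9 (restock 14): 79 + 14 = 93
  Event 10 (sale 15): sell min(15,93)=15. stock: 93 - 15 = 78. total_sold = 45
  Event 11 (sale 22): sell min(22,78)=22. stock: 78 - 22 = 56. total_sold = 67
  Event 12 (return 4): 56 + 4 = 60
  Event 13 (adjust +3): 60 + 3 = 63
Final: stock = 63, total_sold = 67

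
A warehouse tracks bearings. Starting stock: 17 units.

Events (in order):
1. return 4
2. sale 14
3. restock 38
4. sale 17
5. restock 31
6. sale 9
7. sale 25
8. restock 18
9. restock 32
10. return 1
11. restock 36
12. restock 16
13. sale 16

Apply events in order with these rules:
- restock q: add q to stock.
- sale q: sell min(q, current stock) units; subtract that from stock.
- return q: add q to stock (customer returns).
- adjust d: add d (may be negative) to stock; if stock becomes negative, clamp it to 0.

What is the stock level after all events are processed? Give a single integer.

Answer: 112

Derivation:
Processing events:
Start: stock = 17
  Event 1 (return 4): 17 + 4 = 21
  Event 2 (sale 14): sell min(14,21)=14. stock: 21 - 14 = 7. total_sold = 14
  Event 3 (restock 38): 7 + 38 = 45
  Event 4 (sale 17): sell min(17,45)=17. stock: 45 - 17 = 28. total_sold = 31
  Event 5 (restock 31): 28 + 31 = 59
  Event 6 (sale 9): sell min(9,59)=9. stock: 59 - 9 = 50. total_sold = 40
  Event 7 (sale 25): sell min(25,50)=25. stock: 50 - 25 = 25. total_sold = 65
  Event 8 (restock 18): 25 + 18 = 43
  Event 9 (restock 32): 43 + 32 = 75
  Event 10 (return 1): 75 + 1 = 76
  Event 11 (restock 36): 76 + 36 = 112
  Event 12 (restock 16): 112 + 16 = 128
  Event 13 (sale 16): sell min(16,128)=16. stock: 128 - 16 = 112. total_sold = 81
Final: stock = 112, total_sold = 81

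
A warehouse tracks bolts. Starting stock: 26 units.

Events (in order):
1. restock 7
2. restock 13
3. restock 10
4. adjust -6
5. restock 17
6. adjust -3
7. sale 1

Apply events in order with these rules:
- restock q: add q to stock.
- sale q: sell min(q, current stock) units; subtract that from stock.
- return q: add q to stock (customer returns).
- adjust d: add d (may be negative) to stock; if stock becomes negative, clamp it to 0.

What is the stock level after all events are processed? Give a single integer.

Answer: 63

Derivation:
Processing events:
Start: stock = 26
  Event 1 (restock 7): 26 + 7 = 33
  Event 2 (restock 13): 33 + 13 = 46
  Event 3 (restock 10): 46 + 10 = 56
  Event 4 (adjust -6): 56 + -6 = 50
  Event 5 (restock 17): 50 + 17 = 67
  Event 6 (adjust -3): 67 + -3 = 64
  Event 7 (sale 1): sell min(1,64)=1. stock: 64 - 1 = 63. total_sold = 1
Final: stock = 63, total_sold = 1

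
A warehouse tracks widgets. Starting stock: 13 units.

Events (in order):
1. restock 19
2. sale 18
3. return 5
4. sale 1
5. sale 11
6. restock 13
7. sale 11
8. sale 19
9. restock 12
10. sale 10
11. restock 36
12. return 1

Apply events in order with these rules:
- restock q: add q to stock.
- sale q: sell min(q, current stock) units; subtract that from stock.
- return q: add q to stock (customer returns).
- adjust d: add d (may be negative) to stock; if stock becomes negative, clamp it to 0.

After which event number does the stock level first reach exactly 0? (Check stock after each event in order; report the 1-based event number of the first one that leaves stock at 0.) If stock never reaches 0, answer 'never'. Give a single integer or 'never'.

Processing events:
Start: stock = 13
  Event 1 (restock 19): 13 + 19 = 32
  Event 2 (sale 18): sell min(18,32)=18. stock: 32 - 18 = 14. total_sold = 18
  Event 3 (return 5): 14 + 5 = 19
  Event 4 (sale 1): sell min(1,19)=1. stock: 19 - 1 = 18. total_sold = 19
  Event 5 (sale 11): sell min(11,18)=11. stock: 18 - 11 = 7. total_sold = 30
  Event 6 (restock 13): 7 + 13 = 20
  Event 7 (sale 11): sell min(11,20)=11. stock: 20 - 11 = 9. total_sold = 41
  Event 8 (sale 19): sell min(19,9)=9. stock: 9 - 9 = 0. total_sold = 50
  Event 9 (restock 12): 0 + 12 = 12
  Event 10 (sale 10): sell min(10,12)=10. stock: 12 - 10 = 2. total_sold = 60
  Event 11 (restock 36): 2 + 36 = 38
  Event 12 (return 1): 38 + 1 = 39
Final: stock = 39, total_sold = 60

First zero at event 8.

Answer: 8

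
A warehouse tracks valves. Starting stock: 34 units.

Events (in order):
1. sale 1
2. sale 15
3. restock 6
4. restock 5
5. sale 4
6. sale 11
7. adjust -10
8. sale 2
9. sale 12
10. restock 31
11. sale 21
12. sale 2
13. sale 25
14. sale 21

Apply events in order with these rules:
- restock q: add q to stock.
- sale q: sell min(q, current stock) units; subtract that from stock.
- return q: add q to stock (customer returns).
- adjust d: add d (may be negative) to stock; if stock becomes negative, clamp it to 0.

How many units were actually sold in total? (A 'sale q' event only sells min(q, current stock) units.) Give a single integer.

Answer: 66

Derivation:
Processing events:
Start: stock = 34
  Event 1 (sale 1): sell min(1,34)=1. stock: 34 - 1 = 33. total_sold = 1
  Event 2 (sale 15): sell min(15,33)=15. stock: 33 - 15 = 18. total_sold = 16
  Event 3 (restock 6): 18 + 6 = 24
  Event 4 (restock 5): 24 + 5 = 29
  Event 5 (sale 4): sell min(4,29)=4. stock: 29 - 4 = 25. total_sold = 20
  Event 6 (sale 11): sell min(11,25)=11. stock: 25 - 11 = 14. total_sold = 31
  Event 7 (adjust -10): 14 + -10 = 4
  Event 8 (sale 2): sell min(2,4)=2. stock: 4 - 2 = 2. total_sold = 33
  Event 9 (sale 12): sell min(12,2)=2. stock: 2 - 2 = 0. total_sold = 35
  Event 10 (restock 31): 0 + 31 = 31
  Event 11 (sale 21): sell min(21,31)=21. stock: 31 - 21 = 10. total_sold = 56
  Event 12 (sale 2): sell min(2,10)=2. stock: 10 - 2 = 8. total_sold = 58
  Event 13 (sale 25): sell min(25,8)=8. stock: 8 - 8 = 0. total_sold = 66
  Event 14 (sale 21): sell min(21,0)=0. stock: 0 - 0 = 0. total_sold = 66
Final: stock = 0, total_sold = 66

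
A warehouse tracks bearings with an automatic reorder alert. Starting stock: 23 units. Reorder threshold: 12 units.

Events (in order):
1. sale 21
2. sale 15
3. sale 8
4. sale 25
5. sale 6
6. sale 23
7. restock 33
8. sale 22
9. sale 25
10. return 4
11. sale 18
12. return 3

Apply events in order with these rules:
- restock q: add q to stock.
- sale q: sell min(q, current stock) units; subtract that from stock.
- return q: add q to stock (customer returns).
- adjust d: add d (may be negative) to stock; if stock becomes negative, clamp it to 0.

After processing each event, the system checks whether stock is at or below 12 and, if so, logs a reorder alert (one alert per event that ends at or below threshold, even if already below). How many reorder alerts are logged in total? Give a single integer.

Processing events:
Start: stock = 23
  Event 1 (sale 21): sell min(21,23)=21. stock: 23 - 21 = 2. total_sold = 21
  Event 2 (sale 15): sell min(15,2)=2. stock: 2 - 2 = 0. total_sold = 23
  Event 3 (sale 8): sell min(8,0)=0. stock: 0 - 0 = 0. total_sold = 23
  Event 4 (sale 25): sell min(25,0)=0. stock: 0 - 0 = 0. total_sold = 23
  Event 5 (sale 6): sell min(6,0)=0. stock: 0 - 0 = 0. total_sold = 23
  Event 6 (sale 23): sell min(23,0)=0. stock: 0 - 0 = 0. total_sold = 23
  Event 7 (restock 33): 0 + 33 = 33
  Event 8 (sale 22): sell min(22,33)=22. stock: 33 - 22 = 11. total_sold = 45
  Event 9 (sale 25): sell min(25,11)=11. stock: 11 - 11 = 0. total_sold = 56
  Event 10 (return 4): 0 + 4 = 4
  Event 11 (sale 18): sell min(18,4)=4. stock: 4 - 4 = 0. total_sold = 60
  Event 12 (return 3): 0 + 3 = 3
Final: stock = 3, total_sold = 60

Checking against threshold 12:
  After event 1: stock=2 <= 12 -> ALERT
  After event 2: stock=0 <= 12 -> ALERT
  After event 3: stock=0 <= 12 -> ALERT
  After event 4: stock=0 <= 12 -> ALERT
  After event 5: stock=0 <= 12 -> ALERT
  After event 6: stock=0 <= 12 -> ALERT
  After event 7: stock=33 > 12
  After event 8: stock=11 <= 12 -> ALERT
  After event 9: stock=0 <= 12 -> ALERT
  After event 10: stock=4 <= 12 -> ALERT
  After event 11: stock=0 <= 12 -> ALERT
  After event 12: stock=3 <= 12 -> ALERT
Alert events: [1, 2, 3, 4, 5, 6, 8, 9, 10, 11, 12]. Count = 11

Answer: 11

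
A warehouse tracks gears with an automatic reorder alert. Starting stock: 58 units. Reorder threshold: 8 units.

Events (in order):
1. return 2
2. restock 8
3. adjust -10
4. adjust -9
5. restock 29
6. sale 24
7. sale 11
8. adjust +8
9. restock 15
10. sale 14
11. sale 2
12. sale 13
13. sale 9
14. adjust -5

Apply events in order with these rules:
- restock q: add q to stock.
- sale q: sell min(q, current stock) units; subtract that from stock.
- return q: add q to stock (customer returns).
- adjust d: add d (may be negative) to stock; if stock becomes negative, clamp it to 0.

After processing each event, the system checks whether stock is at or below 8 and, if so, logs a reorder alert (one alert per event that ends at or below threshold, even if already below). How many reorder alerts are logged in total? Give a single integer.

Answer: 0

Derivation:
Processing events:
Start: stock = 58
  Event 1 (return 2): 58 + 2 = 60
  Event 2 (restock 8): 60 + 8 = 68
  Event 3 (adjust -10): 68 + -10 = 58
  Event 4 (adjust -9): 58 + -9 = 49
  Event 5 (restock 29): 49 + 29 = 78
  Event 6 (sale 24): sell min(24,78)=24. stock: 78 - 24 = 54. total_sold = 24
  Event 7 (sale 11): sell min(11,54)=11. stock: 54 - 11 = 43. total_sold = 35
  Event 8 (adjust +8): 43 + 8 = 51
  Event 9 (restock 15): 51 + 15 = 66
  Event 10 (sale 14): sell min(14,66)=14. stock: 66 - 14 = 52. total_sold = 49
  Event 11 (sale 2): sell min(2,52)=2. stock: 52 - 2 = 50. total_sold = 51
  Event 12 (sale 13): sell min(13,50)=13. stock: 50 - 13 = 37. total_sold = 64
  Event 13 (sale 9): sell min(9,37)=9. stock: 37 - 9 = 28. total_sold = 73
  Event 14 (adjust -5): 28 + -5 = 23
Final: stock = 23, total_sold = 73

Checking against threshold 8:
  After event 1: stock=60 > 8
  After event 2: stock=68 > 8
  After event 3: stock=58 > 8
  After event 4: stock=49 > 8
  After event 5: stock=78 > 8
  After event 6: stock=54 > 8
  After event 7: stock=43 > 8
  After event 8: stock=51 > 8
  After event 9: stock=66 > 8
  After event 10: stock=52 > 8
  After event 11: stock=50 > 8
  After event 12: stock=37 > 8
  After event 13: stock=28 > 8
  After event 14: stock=23 > 8
Alert events: []. Count = 0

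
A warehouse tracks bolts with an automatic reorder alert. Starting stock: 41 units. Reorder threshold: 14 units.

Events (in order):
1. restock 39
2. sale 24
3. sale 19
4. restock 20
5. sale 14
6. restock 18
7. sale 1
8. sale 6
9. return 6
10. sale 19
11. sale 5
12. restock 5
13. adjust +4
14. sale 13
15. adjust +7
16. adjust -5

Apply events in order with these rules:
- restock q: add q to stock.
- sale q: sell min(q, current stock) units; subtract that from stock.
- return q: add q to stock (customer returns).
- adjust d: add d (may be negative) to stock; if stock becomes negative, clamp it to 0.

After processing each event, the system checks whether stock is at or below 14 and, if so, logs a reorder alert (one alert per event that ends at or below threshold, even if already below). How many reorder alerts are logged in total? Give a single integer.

Answer: 0

Derivation:
Processing events:
Start: stock = 41
  Event 1 (restock 39): 41 + 39 = 80
  Event 2 (sale 24): sell min(24,80)=24. stock: 80 - 24 = 56. total_sold = 24
  Event 3 (sale 19): sell min(19,56)=19. stock: 56 - 19 = 37. total_sold = 43
  Event 4 (restock 20): 37 + 20 = 57
  Event 5 (sale 14): sell min(14,57)=14. stock: 57 - 14 = 43. total_sold = 57
  Event 6 (restock 18): 43 + 18 = 61
  Event 7 (sale 1): sell min(1,61)=1. stock: 61 - 1 = 60. total_sold = 58
  Event 8 (sale 6): sell min(6,60)=6. stock: 60 - 6 = 54. total_sold = 64
  Event 9 (return 6): 54 + 6 = 60
  Event 10 (sale 19): sell min(19,60)=19. stock: 60 - 19 = 41. total_sold = 83
  Event 11 (sale 5): sell min(5,41)=5. stock: 41 - 5 = 36. total_sold = 88
  Event 12 (restock 5): 36 + 5 = 41
  Event 13 (adjust +4): 41 + 4 = 45
  Event 14 (sale 13): sell min(13,45)=13. stock: 45 - 13 = 32. total_sold = 101
  Event 15 (adjust +7): 32 + 7 = 39
  Event 16 (adjust -5): 39 + -5 = 34
Final: stock = 34, total_sold = 101

Checking against threshold 14:
  After event 1: stock=80 > 14
  After event 2: stock=56 > 14
  After event 3: stock=37 > 14
  After event 4: stock=57 > 14
  After event 5: stock=43 > 14
  After event 6: stock=61 > 14
  After event 7: stock=60 > 14
  After event 8: stock=54 > 14
  After event 9: stock=60 > 14
  After event 10: stock=41 > 14
  After event 11: stock=36 > 14
  After event 12: stock=41 > 14
  After event 13: stock=45 > 14
  After event 14: stock=32 > 14
  After event 15: stock=39 > 14
  After event 16: stock=34 > 14
Alert events: []. Count = 0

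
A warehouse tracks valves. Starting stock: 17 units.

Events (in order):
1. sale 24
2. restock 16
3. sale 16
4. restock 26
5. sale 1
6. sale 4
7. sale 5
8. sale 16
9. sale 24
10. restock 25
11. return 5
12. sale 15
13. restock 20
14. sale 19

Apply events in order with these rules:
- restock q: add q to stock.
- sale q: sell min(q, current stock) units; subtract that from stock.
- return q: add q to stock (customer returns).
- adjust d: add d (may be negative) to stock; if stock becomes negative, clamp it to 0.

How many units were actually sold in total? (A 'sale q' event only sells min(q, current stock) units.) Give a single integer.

Processing events:
Start: stock = 17
  Event 1 (sale 24): sell min(24,17)=17. stock: 17 - 17 = 0. total_sold = 17
  Event 2 (restock 16): 0 + 16 = 16
  Event 3 (sale 16): sell min(16,16)=16. stock: 16 - 16 = 0. total_sold = 33
  Event 4 (restock 26): 0 + 26 = 26
  Event 5 (sale 1): sell min(1,26)=1. stock: 26 - 1 = 25. total_sold = 34
  Event 6 (sale 4): sell min(4,25)=4. stock: 25 - 4 = 21. total_sold = 38
  Event 7 (sale 5): sell min(5,21)=5. stock: 21 - 5 = 16. total_sold = 43
  Event 8 (sale 16): sell min(16,16)=16. stock: 16 - 16 = 0. total_sold = 59
  Event 9 (sale 24): sell min(24,0)=0. stock: 0 - 0 = 0. total_sold = 59
  Event 10 (restock 25): 0 + 25 = 25
  Event 11 (return 5): 25 + 5 = 30
  Event 12 (sale 15): sell min(15,30)=15. stock: 30 - 15 = 15. total_sold = 74
  Event 13 (restock 20): 15 + 20 = 35
  Event 14 (sale 19): sell min(19,35)=19. stock: 35 - 19 = 16. total_sold = 93
Final: stock = 16, total_sold = 93

Answer: 93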